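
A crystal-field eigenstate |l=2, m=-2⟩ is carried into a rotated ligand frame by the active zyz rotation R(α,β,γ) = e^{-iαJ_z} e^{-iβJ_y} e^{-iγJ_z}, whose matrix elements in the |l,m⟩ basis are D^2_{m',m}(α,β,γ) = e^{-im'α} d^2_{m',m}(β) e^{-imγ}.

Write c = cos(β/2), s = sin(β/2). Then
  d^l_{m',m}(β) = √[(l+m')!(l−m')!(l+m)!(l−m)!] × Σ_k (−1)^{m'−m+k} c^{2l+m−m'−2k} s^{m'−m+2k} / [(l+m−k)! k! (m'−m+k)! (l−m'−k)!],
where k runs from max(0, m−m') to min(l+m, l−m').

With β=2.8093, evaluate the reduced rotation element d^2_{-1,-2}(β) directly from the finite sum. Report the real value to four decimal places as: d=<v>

d=-0.0089

d^2_{-1,-2}(β=2.8093) via the finite sum:
c=cos(2.809300/2)=0.165383, s=sin(2.809300/2)=0.986229; N=√[1·6·1·24]=12.000000
Admissible k: 0..0 (factorial args all ≥0)
  k=0: (−1)^1·12.0000/(6)·0.1654^3·0.9862^1 = -0.008922
d^2_{-1,-2}(2.8093) = -0.008922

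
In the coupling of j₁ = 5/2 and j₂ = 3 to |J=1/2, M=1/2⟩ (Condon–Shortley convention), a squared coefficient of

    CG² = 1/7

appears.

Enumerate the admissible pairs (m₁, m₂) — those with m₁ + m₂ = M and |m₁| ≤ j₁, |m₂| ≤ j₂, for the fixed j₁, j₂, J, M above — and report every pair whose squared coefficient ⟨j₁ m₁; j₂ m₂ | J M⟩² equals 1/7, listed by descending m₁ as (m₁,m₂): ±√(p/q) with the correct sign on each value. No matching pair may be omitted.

(1/2,0): +√(1/7)

Admissible pairs with m₁+m₂ = M = 1/2: (-5/2,3), (-3/2,2), (-1/2,1), (1/2,0), (3/2,-1), (5/2,-2)
  (m₁,m₂)=(5/2,-2): CG² = 1/21, CG = +√(1/21)
  (m₁,m₂)=(3/2,-1): CG² = 2/21, CG = −√(2/21)
  (m₁,m₂)=(1/2,0): CG² = 1/7, CG = +√(1/7)   ← matches the target
  (m₁,m₂)=(-1/2,1): CG² = 4/21, CG = −√(4/21)
  (m₁,m₂)=(-3/2,2): CG² = 5/21, CG = +√(5/21)
  (m₁,m₂)=(-5/2,3): CG² = 2/7, CG = −√(2/7)
Pairs with CG² = 1/7: (1/2,0): +√(1/7)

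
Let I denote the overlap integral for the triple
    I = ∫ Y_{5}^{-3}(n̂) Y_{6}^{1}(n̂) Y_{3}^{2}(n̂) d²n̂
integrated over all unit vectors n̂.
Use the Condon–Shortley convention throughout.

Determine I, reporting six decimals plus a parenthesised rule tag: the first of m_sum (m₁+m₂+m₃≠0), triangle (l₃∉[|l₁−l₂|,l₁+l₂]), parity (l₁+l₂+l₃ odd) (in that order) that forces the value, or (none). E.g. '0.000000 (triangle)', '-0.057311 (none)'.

m-sum 0 ✓  L=14 even ✓  1≤3≤11 ✓
Π(2lᵢ+1) = 11×13×7 = 1001
triangle coeff Δ(5,6,3) = 1/675675
Σ_t [3,5]: t=3:−1/8640 t=4:+1/2304 t=5:−1/8640 = 7/34560
(3j)²=7/429 [(5 6 3; 0 0 0)], sign=-1
Σ_t [6,7]: t=6:+1/17280 t=7:−1/120960 = 1/20160
(3j)²=64/3003 [(5 6 3; -3 1 2)], sign=-1
⇒ 4πI² = 448/1287
I = (+1)√(448/1287/(4π)) = 0.16643505
No selection rule forces the value: the integral is nonzero (none).

0.166435 (none)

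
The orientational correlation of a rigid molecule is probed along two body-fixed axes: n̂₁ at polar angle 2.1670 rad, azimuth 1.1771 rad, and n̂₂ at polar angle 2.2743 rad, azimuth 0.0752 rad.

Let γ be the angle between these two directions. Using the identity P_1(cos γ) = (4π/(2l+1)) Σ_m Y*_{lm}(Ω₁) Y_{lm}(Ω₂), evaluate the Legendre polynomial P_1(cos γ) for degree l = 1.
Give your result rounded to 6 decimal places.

Addition theorem: P_1(cos γ) = (4π/3) Σ_m Y*_{lm}(Ω₁) Y_{lm}(Ω₂), m = −1…1:
  [-1]  conj(Y_{1,-1})(Ω₁) = +0.109668+0.264016i ; Y_{1,-1}(Ω₂) = +0.262722-0.019794i ; Δ = +0.034038+0.067192i
  [+0]  conj(Y_{1,0})(Ω₁) = -0.274353-0.000000i ; Y_{1,0}(Ω₂) = -0.316074+0.000000i ; Δ = +0.086716+0.000000i
  [+1]  conj(Y_{1,1})(Ω₁) = -0.109668+0.264016i ; Y_{1,1}(Ω₂) = -0.262722-0.019794i ; Δ = +0.034038-0.067192i
Accumulated sum +0.154792+0.000000i; after 4π/(2l+1) scaling, +0.648391+0.000000i ⇒ P_1 = 0.648391

0.648391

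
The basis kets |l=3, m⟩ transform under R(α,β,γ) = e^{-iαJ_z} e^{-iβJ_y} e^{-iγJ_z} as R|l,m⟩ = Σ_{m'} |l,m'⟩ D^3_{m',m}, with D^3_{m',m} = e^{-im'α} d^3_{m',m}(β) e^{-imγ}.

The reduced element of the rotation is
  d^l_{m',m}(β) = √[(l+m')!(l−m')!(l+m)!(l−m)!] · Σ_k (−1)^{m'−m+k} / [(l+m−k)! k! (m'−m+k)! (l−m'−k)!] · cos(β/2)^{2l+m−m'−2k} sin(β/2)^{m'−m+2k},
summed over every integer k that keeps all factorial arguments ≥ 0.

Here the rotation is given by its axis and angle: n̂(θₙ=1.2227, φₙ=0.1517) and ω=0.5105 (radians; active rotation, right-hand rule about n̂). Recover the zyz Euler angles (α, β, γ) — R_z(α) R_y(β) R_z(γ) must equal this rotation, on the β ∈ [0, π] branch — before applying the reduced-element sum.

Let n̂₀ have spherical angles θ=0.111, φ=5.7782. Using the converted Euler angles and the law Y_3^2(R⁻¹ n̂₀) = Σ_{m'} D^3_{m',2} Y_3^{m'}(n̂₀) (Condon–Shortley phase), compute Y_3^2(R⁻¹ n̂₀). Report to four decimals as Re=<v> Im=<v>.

Axis–angle → zyz. n̂ = (sinθₙcosφₙ, sinθₙsinφₙ, cosθₙ) = (+0.929228, +0.142055, +0.341109), ω = 0.5105.
R = I cosω + sinω [n̂]ₓ + (1−cosω) n̂n̂ᵀ gives
  R = [+0.982592, -0.149840, +0.109823; +0.183501, +0.875073, -0.447855; -0.028997, +0.460212, +0.887336]
β = atan2(√(R₁₃²+R₂₃²), R₃₃) = 0.479262; α = atan2(R₂₃, R₁₃) mod 2π = 4.952865; γ = atan2(R₃₂, −R₃₁) mod 2π = 1.507872
Need the full column D^3_{m',2} for m'=−3..3 at α=4.9529, β=0.4793, γ=1.5079.
cos(β/2)=0.971426, sin(β/2)=0.237344
d^3_{-3,2}: single k=5 term ⇒ +0.001792;  D = +0.001343-0.001186i
d^3_{-2,2}: k∈[4..5] ⇒ +0.014973 -0.000179 = +0.014794;  D = +0.012153+0.008436i
d^3_{-1,2}: k∈[3..4] ⇒ +0.077516 -0.002314 = +0.075203;  D = -0.026937+0.070213i
d^3_{0,2}: k∈[2..3] ⇒ +0.274761 -0.016402 = +0.258360;  D = -0.256316-0.032428i
d^3_{1,2}: k∈[1..2] ⇒ +0.649271 -0.077516 = +0.571755;  D = -0.065395-0.568003i
d^3_{2,2}: k∈[0..1] ⇒ +0.840345 -0.250822 = +0.589523;  D = +0.552743-0.204969i
d^3_{3,2}: single k=0 term ⇒ -0.502923;  D = -0.282134-0.416332i
Y_3^{m'}(θ=0.111,φ=5.7782) and Σ D·Y over m':
  (+0.0013-0.0012i)·(+0.0000+0.0006i)  (+0.0122+0.0084i)·(+0.0066+0.0106i)  (-0.0269+0.0702i)·(+0.1234+0.0682i)  (-0.2563-0.0324i)·(+0.7190+0.0000i)  (-0.0654-0.5680i)·(-0.1234+0.0682i)  (+0.5527-0.2050i)·(+0.0066-0.0106i)  (-0.2821-0.4163i)·(-0.0000+0.0006i)
Y_3^2(R⁻¹ n̂) = -0.143852+0.041988i

Re=-0.1439 Im=0.0420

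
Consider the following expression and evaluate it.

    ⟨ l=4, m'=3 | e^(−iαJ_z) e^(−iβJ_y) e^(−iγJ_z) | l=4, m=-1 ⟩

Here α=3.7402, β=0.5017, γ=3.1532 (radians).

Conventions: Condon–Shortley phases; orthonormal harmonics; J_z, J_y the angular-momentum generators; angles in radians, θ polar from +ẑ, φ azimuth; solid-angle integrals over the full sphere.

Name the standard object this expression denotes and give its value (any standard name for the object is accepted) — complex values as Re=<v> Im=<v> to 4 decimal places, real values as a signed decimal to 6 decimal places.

This is a Wigner D-matrix element — the rotation-matrix element ⟨l m'| R(α,β,γ) |l m⟩ in the angular-momentum basis.
First d^4_{3,-1}(β=0.5017), then the phase factors e^{-i(3)α} and e^{-i(-1)γ}:
With c≡cos(β/2)=0.968702 and s≡sin(β/2)=0.248227, N=[5040·1·6·120]^{1/2}=1904.940944
Admissible k: 0..1 (factorial args all ≥0)
  k=0: (−1)^4·1904.9409/(144)·0.9687^4·0.2482^4 = +0.044226
  k=1: (−1)^5·1904.9409/(240)·0.9687^2·0.2482^6 = -0.001742
d^4_{3,-1}(0.5017) = +0.044226 -0.001742 = +0.042484
D = (+0.223131+0.974788i)·(+0.042484)·(-0.999933-0.011607i) = -0.008998-0.041520i

Wigner D-matrix element, Re=-0.0090 Im=-0.0415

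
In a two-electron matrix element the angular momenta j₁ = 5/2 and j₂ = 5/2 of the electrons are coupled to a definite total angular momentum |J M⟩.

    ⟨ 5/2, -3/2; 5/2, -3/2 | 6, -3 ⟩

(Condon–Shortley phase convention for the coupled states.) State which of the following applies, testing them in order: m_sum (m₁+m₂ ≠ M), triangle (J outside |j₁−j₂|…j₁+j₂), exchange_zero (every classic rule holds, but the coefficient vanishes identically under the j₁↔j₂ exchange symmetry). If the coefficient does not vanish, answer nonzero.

triangle

m-sum: m₁+m₂ = -3/2+(-3/2) = -3, M = -3  ✓
triangle: need |j₁−j₂| ≤ J ≤ j₁+j₂, i.e. J ∈ [0, 5]; J = 6 is outside ✗ ⇒ coefficient is 0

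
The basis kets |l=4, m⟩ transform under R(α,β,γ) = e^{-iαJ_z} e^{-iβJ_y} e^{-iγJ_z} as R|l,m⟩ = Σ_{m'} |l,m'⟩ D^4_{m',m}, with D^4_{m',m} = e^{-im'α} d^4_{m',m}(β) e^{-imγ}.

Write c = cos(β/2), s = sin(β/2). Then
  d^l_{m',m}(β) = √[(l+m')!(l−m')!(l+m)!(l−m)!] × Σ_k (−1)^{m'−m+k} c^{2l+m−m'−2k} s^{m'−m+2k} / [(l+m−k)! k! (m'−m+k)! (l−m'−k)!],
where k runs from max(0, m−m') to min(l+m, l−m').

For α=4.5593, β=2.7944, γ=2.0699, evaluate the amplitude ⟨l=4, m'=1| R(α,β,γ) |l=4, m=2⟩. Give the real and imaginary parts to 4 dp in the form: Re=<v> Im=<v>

Split into d^4_{1,2}(β=2.7944) × two z-phases.
Half-angle: c=0.172726, s=0.984970. N=√(120·6·720·2)=1018.233765
Admissible k: 1..3 (factorial args all ≥0)
  k=1: (−1)^0·1018.2338/(240)·0.1727^7·0.9850^1 = +0.000019
  k=2: (−1)^1·1018.2338/(48)·0.1727^5·0.9850^3 = -0.003116
  k=3: (−1)^2·1018.2338/(72)·0.1727^3·0.9850^5 = +0.067562
d^4_{1,2}(2.7944) = +0.000019 -0.003116 +0.067562 = +0.064464
Attach z-rotation phases: D = e^{-i(1)(4.5593)}·(+0.064464)·e^{-i(2)(2.0699)} = -0.048223-0.042781i

Re=-0.0482 Im=-0.0428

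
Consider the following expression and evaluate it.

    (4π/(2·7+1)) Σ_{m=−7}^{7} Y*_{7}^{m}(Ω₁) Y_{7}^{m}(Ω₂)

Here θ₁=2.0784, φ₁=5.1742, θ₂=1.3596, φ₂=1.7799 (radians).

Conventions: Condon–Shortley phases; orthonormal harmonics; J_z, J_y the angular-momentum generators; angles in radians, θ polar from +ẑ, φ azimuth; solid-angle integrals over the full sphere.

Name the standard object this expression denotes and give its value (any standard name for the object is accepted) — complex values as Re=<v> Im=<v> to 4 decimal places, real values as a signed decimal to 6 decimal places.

Legendre polynomial (addition theorem), +0.203665

This sum is the spherical-harmonic addition theorem: it equals the Legendre polynomial P_l(cos γ) of the angle γ between the two directions.
Summing Y*_{l m}(θ₁,φ₁)·Y_{l m}(θ₂,φ₂) over m ∈ [−7, 7]; prefactor 4π/(2·7+1) = 0.837758:
  [-7]  conj(Y_{7,-7})(Ω₁) = +0.017706-0.193854i ; Y_{7,-7}(Ω₂) = +0.424816+0.045660i ; Δ = +0.016373-0.081544i
  [-6]  conj(Y_{7,-6})(Ω₁) = -0.377600+0.146773i ; Y_{7,-6}(Ω₂) = -0.106570+0.325755i ; Δ = -0.007571-0.138647i
  [-5]  conj(Y_{7,-5})(Ω₁) = +0.286583+0.260762i ; Y_{7,-5}(Ω₂) = +0.121639+0.070501i ; Δ = +0.016476+0.051923i
  [-4]  conj(Y_{7,-4})(Ω₁) = +0.004067-0.014335i ; Y_{7,-4}(Ω₂) = -0.228858+0.253487i ; Δ = +0.002703+0.004312i
  [-3]  conj(Y_{7,-3})(Ω₁) = +0.334644-0.062751i ; Y_{7,-3}(Ω₂) = +0.022813+0.031466i ; Δ = +0.009609+0.009099i
  [-2]  conj(Y_{7,-2})(Ω₁) = -0.105315-0.139351i ; Y_{7,-2}(Ω₂) = -0.299220+0.132980i ; Δ = +0.050043+0.027692i
  [-1]  conj(Y_{7,-1})(Ω₁) = +0.122416-0.245960i ; Y_{7,-1}(Ω₂) = -0.000169-0.000796i ; Δ = -0.000216-0.000056i
  [+0]  conj(Y_{7,0})(Ω₁) = -0.212365-0.000000i ; Y_{7,0}(Ω₂) = -0.321492+0.000000i ; Δ = +0.068274+0.000000i
  [+1]  conj(Y_{7,1})(Ω₁) = -0.122416-0.245960i ; Y_{7,1}(Ω₂) = +0.000169-0.000796i ; Δ = -0.000216+0.000056i
  [+2]  conj(Y_{7,2})(Ω₁) = -0.105315+0.139351i ; Y_{7,2}(Ω₂) = -0.299220-0.132980i ; Δ = +0.050043-0.027692i
  [+3]  conj(Y_{7,3})(Ω₁) = -0.334644-0.062751i ; Y_{7,3}(Ω₂) = -0.022813+0.031466i ; Δ = +0.009609-0.009099i
  [+4]  conj(Y_{7,4})(Ω₁) = +0.004067+0.014335i ; Y_{7,4}(Ω₂) = -0.228858-0.253487i ; Δ = +0.002703-0.004312i
  [+5]  conj(Y_{7,5})(Ω₁) = -0.286583+0.260762i ; Y_{7,5}(Ω₂) = -0.121639+0.070501i ; Δ = +0.016476-0.051923i
  [+6]  conj(Y_{7,6})(Ω₁) = -0.377600-0.146773i ; Y_{7,6}(Ω₂) = -0.106570-0.325755i ; Δ = -0.007571+0.138647i
  [+7]  conj(Y_{7,7})(Ω₁) = -0.017706-0.193854i ; Y_{7,7}(Ω₂) = -0.424816+0.045660i ; Δ = +0.016373+0.081544i
Σ over m = +0.243107-0.000000i; ×(4π/15) → +0.203665-0.000000i. Real part: 0.203665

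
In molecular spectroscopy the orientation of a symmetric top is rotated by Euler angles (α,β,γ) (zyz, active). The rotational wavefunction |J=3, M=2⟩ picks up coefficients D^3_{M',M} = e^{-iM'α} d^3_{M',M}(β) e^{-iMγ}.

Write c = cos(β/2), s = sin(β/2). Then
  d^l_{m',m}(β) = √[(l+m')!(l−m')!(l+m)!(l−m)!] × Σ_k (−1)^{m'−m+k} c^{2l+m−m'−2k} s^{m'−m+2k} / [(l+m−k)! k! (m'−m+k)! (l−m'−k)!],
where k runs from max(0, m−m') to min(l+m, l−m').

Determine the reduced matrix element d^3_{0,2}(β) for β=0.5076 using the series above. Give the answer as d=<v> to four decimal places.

d^3_{0,2}(β=0.5076) via the finite sum:
c=cos(0.507600/2)=0.967965, s=sin(0.507600/2)=0.251084; N=√[6·6·120·1]=65.726707
k∈{2,3} keeps every argument non-negative
  k=2: (−1)^0·65.7267/(12)·0.9680^4·0.2511^2 = +0.303136
  k=3: (−1)^1·65.7267/(12)·0.9680^2·0.2511^4 = -0.020397
d^3_{0,2}(0.5076) = +0.303136 -0.020397 = +0.282740

d=0.2827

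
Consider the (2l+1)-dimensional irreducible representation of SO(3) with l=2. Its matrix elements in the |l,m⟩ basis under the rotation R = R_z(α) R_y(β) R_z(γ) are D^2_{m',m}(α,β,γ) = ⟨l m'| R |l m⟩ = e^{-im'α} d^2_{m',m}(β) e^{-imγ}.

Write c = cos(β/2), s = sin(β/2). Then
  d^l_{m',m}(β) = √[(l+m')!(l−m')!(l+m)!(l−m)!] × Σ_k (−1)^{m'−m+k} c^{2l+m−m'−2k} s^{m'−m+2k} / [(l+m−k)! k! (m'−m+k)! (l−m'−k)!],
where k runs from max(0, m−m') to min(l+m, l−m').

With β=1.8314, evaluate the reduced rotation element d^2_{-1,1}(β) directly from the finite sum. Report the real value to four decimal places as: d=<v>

d^2_{-1,1}(β=1.8314) via the finite sum:
c=cos(1.831400/2)=0.609236, s=sin(1.831400/2)=0.792989; N=√[1·6·6·1]=6.000000
k∈{2,3} keeps every argument non-negative
  k=2: (−1)^0·6.0000/(2)·0.6092^2·0.7930^2 = +0.700207
  k=3: (−1)^1·6.0000/(6)·0.6092^0·0.7930^4 = -0.395430
d^2_{-1,1}(1.8314) = +0.700207 -0.395430 = +0.304777

d=0.3048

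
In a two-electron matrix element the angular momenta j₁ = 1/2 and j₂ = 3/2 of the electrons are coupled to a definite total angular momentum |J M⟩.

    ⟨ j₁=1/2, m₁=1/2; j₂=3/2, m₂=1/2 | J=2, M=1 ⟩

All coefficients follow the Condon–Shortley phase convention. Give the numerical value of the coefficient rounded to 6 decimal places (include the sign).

j₁+j₂−J=0  J+j₁−j₂=1  J−j₁+j₂=3  j₁+j₂+J+1=5
(j₁±m₁, j₂±m₂, J±M) = (1,0,2,1,3,1)
P² = 3
sum k=0..0:
  [0] +1/2 = 1/2
S = 1/2
C² = P²·S² = 3/4 ; C = +0.866025

+√(3/4) = +0.866025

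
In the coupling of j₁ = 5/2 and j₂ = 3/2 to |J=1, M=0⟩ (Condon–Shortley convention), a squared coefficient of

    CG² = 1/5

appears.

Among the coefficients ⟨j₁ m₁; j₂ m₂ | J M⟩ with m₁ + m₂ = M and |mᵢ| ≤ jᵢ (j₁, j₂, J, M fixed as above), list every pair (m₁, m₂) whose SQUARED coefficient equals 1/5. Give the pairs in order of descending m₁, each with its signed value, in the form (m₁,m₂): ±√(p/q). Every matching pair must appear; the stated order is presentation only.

(3/2,-3/2): +√(1/5); (-3/2,3/2): −√(1/5)

Admissible pairs with m₁+m₂ = M = 0: (-3/2,3/2), (-1/2,1/2), (1/2,-1/2), (3/2,-3/2)
  (m₁,m₂)=(3/2,-3/2): CG² = 1/5, CG = +√(1/5)   ← matches the target
  (m₁,m₂)=(1/2,-1/2): CG² = 3/10, CG = −√(3/10)
  (m₁,m₂)=(-1/2,1/2): CG² = 3/10, CG = +√(3/10)
  (m₁,m₂)=(-3/2,3/2): CG² = 1/5, CG = −√(1/5)   ← matches the target
Pairs with CG² = 1/5: (3/2,-3/2): +√(1/5); (-3/2,3/2): −√(1/5)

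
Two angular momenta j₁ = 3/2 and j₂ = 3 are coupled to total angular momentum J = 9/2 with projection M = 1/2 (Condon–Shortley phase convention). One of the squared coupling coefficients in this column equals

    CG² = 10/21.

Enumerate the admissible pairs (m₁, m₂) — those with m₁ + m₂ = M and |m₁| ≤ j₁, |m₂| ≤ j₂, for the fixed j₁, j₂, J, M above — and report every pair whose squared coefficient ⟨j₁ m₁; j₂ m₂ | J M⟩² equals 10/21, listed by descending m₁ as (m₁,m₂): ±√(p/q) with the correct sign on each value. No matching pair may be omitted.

(1/2,0): +√(10/21)

Admissible pairs with m₁+m₂ = M = 1/2: (-3/2,2), (-1/2,1), (1/2,0), (3/2,-1)
  (m₁,m₂)=(3/2,-1): CG² = 5/42, CG = +√(5/42)
  (m₁,m₂)=(1/2,0): CG² = 10/21, CG = +√(10/21)   ← matches the target
  (m₁,m₂)=(-1/2,1): CG² = 5/14, CG = +√(5/14)
  (m₁,m₂)=(-3/2,2): CG² = 1/21, CG = +√(1/21)
Pairs with CG² = 10/21: (1/2,0): +√(10/21)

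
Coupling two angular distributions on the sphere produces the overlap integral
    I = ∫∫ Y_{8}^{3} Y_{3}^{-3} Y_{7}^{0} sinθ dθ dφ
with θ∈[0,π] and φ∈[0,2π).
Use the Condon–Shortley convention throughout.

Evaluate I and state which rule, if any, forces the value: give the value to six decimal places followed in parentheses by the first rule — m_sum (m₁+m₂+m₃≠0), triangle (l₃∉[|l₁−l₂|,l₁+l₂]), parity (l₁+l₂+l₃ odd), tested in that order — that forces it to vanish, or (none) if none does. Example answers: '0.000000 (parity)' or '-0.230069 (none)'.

Rules hold: Σm=0, L=18 even, 5≤7≤11.
N = 17·7·15 = 1785
Δ = 4!·12!·2!/19! = 1/5290740
Racah Σ t=1..3: t=1:−1/7257600 t=2:+1/2073600 t=3:−1/7257600 = 1/4838400
⇒ 3j(8 3 7; 0 0 0)² = 252/20995, sgn -1
Racah Σ t=0..0: t=0:+1/29030400 = 1/29030400
⇒ 3j(8 3 7; 3 -3 0)² = 165/8398, sgn -1
4πI² = N·(3j₀)²·(3jₘ)² = 436590/1037153
I = +1·√(0.42095/4π) = 0.18302506
No selection rule forces the value: the integral is nonzero (none).

0.183025 (none)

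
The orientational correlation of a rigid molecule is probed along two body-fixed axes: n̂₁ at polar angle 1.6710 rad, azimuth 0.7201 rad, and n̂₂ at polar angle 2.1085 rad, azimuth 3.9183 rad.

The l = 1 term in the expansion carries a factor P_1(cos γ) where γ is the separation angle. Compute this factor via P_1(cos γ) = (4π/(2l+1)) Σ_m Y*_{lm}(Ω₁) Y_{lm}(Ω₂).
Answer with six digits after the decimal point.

Summing Y*_{l m}(θ₁,φ₁)·Y_{l m}(θ₂,φ₂) over m ∈ [−1, 1]; prefactor 4π/(2·1+1) = 4.188790:
  m=-1: Y*=(0.258419, 0.226697)  Y=(-0.211643, 0.207996)  product (-0.101844, 0.005771)
  m=+0: Y*=(-0.048878, -0.000000)  Y=(-0.250245, 0.000000)  product (0.012231, 0.000000)
  m=+1: Y*=(-0.258419, 0.226697)  Y=(0.211643, 0.207996)  product (-0.101844, -0.005771)
Σ over m = (-0.191457, 0.000000); ×(4π/3) → (-0.801975, 0.000000). Real part: -0.801975

-0.801975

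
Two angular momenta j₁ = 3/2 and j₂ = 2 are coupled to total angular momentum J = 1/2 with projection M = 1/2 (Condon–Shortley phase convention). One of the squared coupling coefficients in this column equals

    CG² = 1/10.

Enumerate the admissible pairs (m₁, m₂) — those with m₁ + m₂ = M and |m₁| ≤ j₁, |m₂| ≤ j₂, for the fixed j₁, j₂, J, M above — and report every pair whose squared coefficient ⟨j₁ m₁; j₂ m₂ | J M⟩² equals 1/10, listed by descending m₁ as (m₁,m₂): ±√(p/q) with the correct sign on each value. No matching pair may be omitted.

(3/2,-1): +√(1/10)

Admissible pairs with m₁+m₂ = M = 1/2: (-3/2,2), (-1/2,1), (1/2,0), (3/2,-1)
  (m₁,m₂)=(3/2,-1): CG² = 1/10, CG = +√(1/10)   ← matches the target
  (m₁,m₂)=(1/2,0): CG² = 1/5, CG = −√(1/5)
  (m₁,m₂)=(-1/2,1): CG² = 3/10, CG = +√(3/10)
  (m₁,m₂)=(-3/2,2): CG² = 2/5, CG = −√(2/5)
Pairs with CG² = 1/10: (3/2,-1): +√(1/10)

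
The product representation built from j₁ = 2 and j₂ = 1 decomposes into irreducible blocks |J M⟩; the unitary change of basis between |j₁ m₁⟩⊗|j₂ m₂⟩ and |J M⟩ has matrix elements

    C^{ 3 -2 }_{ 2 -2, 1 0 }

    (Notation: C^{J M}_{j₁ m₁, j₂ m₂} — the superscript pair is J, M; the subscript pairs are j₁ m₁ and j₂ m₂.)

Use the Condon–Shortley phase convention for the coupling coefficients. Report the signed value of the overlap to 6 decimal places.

+√(1/3) = +0.577350

√[7·0!4!2!/7! · 0!4!1!1!1!5!] = √(192)
  +(−1)^0/∏(0,0,4,1,0,1)! = 1/24  (running 1/24)
⟨..|..⟩ = √(192)·(1/24) = +0.577350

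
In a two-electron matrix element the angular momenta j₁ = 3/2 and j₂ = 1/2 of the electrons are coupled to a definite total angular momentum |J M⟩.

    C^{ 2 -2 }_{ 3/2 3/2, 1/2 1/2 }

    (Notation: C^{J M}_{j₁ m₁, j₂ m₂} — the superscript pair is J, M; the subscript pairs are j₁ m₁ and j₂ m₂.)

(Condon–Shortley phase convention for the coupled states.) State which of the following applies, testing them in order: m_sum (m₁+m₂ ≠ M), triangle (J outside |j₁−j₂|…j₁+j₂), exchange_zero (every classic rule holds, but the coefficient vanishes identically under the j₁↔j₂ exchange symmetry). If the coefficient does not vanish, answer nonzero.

m_sum

m-sum: m₁+m₂ = 3/2+1/2 = 2, M = -2  ✗ ⇒ coefficient is 0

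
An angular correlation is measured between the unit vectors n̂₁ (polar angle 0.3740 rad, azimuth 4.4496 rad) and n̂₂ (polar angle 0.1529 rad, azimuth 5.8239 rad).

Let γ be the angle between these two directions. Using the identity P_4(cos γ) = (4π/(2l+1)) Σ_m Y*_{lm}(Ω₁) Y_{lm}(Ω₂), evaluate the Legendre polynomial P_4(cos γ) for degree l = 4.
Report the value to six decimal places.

Addition theorem: P_4(cos γ) = (4π/9) Σ_m Y*_{lm}(Ω₁) Y_{lm}(Ω₂), m = −4…4:
  term(m=-4) = +0.000001+0.000001i   from Y*(Ω₁)=+0.003915-0.006843i, Y(Ω₂)=-0.000063+0.000230i
  term(m=-3) = -0.000138+0.000206i   from Y*(Ω₁)=+0.040295+0.040056i, Y(Ω₂)=+0.000838+0.004289i
  term(m=-2) = -0.009465-0.003924i   from Y*(Ω₁)=-0.195657+0.113480i, Y(Ω₂)=+0.027495+0.036001i
  term(m=-1) = +0.026317-0.132203i   from Y*(Ω₁)=-0.128131-0.476306i, Y(Ω₂)=+0.244967+0.121151i
  term(m=+0) = +0.260636+0.000000i   from Y*(Ω₁)=+0.347459-0.000000i, Y(Ω₂)=+0.750121+0.000000i
  term(m=+1) = +0.026317+0.132203i   from Y*(Ω₁)=+0.128131-0.476306i, Y(Ω₂)=-0.244967+0.121151i
  term(m=+2) = -0.009465+0.003924i   from Y*(Ω₁)=-0.195657-0.113480i, Y(Ω₂)=+0.027495-0.036001i
  term(m=+3) = -0.000138-0.000206i   from Y*(Ω₁)=-0.040295+0.040056i, Y(Ω₂)=-0.000838+0.004289i
  term(m=+4) = +0.000001-0.000001i   from Y*(Ω₁)=+0.003915+0.006843i, Y(Ω₂)=-0.000063-0.000230i
Total Σ_m = +0.294067+0.000000i. Multiply by 1.396263: +0.410594+0.000000i. P_4(cos γ) = 0.410594

0.410594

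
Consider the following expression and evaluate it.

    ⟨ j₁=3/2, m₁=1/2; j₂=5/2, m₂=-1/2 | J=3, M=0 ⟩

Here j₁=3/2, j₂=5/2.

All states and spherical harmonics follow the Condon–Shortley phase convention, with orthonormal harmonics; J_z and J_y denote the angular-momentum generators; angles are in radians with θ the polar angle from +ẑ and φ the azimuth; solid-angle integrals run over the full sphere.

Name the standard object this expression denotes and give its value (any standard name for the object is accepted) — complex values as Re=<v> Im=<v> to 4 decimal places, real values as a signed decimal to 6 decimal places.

Clebsch–Gordan coefficient, +√(1/5) ≈ +0.447214

This is a Clebsch–Gordan (vector-coupling) coefficient.
j₁+j₂−J=1  J+j₁−j₂=2  J−j₁+j₂=4  j₁+j₂+J+1=8
(j₁±m₁, j₂±m₂, J±M) = (2,1,2,3,3,3)
P² = 36/5
sum k=0..1:
  [0] +1/4 = 1/4
  [1] −1/12 = -1/12
S = 1/6
C² = P²·S² = 1/5 ; C = +0.447214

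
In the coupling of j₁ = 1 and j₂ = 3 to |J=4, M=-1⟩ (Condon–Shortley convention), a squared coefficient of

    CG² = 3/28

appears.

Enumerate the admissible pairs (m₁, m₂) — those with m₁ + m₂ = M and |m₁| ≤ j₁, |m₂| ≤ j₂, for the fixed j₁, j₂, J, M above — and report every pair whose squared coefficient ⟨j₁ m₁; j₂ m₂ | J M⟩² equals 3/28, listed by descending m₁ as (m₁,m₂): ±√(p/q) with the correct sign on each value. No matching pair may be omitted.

(1,-2): +√(3/28)

Admissible pairs with m₁+m₂ = M = -1: (-1,0), (0,-1), (1,-2)
  (m₁,m₂)=(1,-2): CG² = 3/28, CG = +√(3/28)   ← matches the target
  (m₁,m₂)=(0,-1): CG² = 15/28, CG = +√(15/28)
  (m₁,m₂)=(-1,0): CG² = 5/14, CG = +√(5/14)
Pairs with CG² = 3/28: (1,-2): +√(3/28)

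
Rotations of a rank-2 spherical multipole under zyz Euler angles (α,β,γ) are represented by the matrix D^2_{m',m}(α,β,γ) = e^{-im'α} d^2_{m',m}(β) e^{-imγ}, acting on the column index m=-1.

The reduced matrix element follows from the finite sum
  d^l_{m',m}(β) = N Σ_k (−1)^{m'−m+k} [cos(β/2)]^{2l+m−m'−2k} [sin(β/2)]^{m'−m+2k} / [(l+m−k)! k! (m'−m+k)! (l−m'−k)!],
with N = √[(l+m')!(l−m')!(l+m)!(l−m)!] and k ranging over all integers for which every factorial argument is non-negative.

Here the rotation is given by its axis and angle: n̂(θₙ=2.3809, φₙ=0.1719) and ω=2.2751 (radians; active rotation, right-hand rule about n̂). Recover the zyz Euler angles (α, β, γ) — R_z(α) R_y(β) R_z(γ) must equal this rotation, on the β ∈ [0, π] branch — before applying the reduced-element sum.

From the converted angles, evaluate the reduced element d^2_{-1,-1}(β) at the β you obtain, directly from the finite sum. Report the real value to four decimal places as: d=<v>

Axis–angle → zyz. n̂ = (sinθₙcosφₙ, sinθₙsinφₙ, cosθₙ) = (+0.679262, +0.117929, -0.724359), ω = 2.2751.
R = I cosω + sinω [n̂]ₓ + (1−cosω) n̂n̂ᵀ gives
  R = [+0.112650, +0.683980, -0.720751; -0.420034, -0.624591, -0.658375; -0.900490, +0.376906, +0.216934]
β = atan2(√(R₁₃²+R₂₃²), R₃₃) = 1.352124; α = atan2(R₂₃, R₁₃) mod 2π = 3.881793; γ = atan2(R₃₂, −R₃₁) mod 2π = 0.396400
d^2_{-1,-1}(β=1.3521) via the finite sum:
c=cos(1.352124/2)=0.780043, s=sin(1.352124/2)=0.625726; N=√[1·6·1·6]=6.000000
k: max(0,(-1)−(-1))=0 … min(2+(-1),2−(-1))=1
  k=0: (−1)^0·6.0000/(6)·0.7800^4·0.6257^0 = +0.370232
  k=1: (−1)^1·6.0000/(2)·0.7800^2·0.6257^2 = -0.714705
d^2_{-1,-1}(1.3521) = +0.370232 -0.714705 = -0.344472

d=-0.3445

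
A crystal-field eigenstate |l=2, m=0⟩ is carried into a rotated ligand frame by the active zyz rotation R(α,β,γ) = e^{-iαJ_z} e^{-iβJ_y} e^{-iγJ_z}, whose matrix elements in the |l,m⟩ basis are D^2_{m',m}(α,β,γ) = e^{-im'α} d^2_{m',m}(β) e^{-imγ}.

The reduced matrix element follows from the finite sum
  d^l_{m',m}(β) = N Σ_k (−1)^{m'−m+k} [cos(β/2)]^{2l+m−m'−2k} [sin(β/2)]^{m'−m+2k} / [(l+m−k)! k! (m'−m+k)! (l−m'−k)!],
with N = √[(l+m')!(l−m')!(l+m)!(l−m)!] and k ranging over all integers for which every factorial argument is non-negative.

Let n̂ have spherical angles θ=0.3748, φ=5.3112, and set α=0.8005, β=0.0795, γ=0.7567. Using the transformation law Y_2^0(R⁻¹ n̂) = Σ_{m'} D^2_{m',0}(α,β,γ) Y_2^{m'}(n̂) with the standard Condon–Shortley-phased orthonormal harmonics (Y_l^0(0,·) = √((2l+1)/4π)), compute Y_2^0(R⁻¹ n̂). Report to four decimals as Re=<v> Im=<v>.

Re=0.4886 Im=0.0000

Need the full column D^2_{m',0} for m'=−2..2 at α=0.8005, β=0.0795, γ=0.7567.
cos(β/2)=0.999210, sin(β/2)=0.039740
d^2_{-2,0}: single k=2 term ⇒ +0.003862;  D = -0.000117+0.003860i
d^2_{-1,0}: k∈[1..2] ⇒ +0.097111 -0.000154 = +0.096957;  D = +0.067516+0.069587i
d^2_{0,0}: k∈[0..2] ⇒ +0.996844 -0.006307 +0.000002 = +0.990540;  D = +0.990540+0.000000i
d^2_{1,0}: k∈[0..1] ⇒ -0.097111 +0.000154 = -0.096957;  D = -0.067516+0.069587i
d^2_{2,0}: single k=0 term ⇒ +0.003862;  D = -0.000117-0.003860i
Y_2^{m'}(θ=0.3748,φ=5.3112) and Σ D·Y over m':
  (-0.0001+0.0039i)·(-0.0189+0.0482i)  (+0.0675+0.0696i)·(+0.1483+0.2174i)  (+0.9905+0.0000i)·(+0.5040+0.0000i)  (-0.0675+0.0696i)·(-0.1483+0.2174i)  (-0.0001-0.0039i)·(-0.0189-0.0482i)
Y_2^0(R⁻¹ n̂) = +0.488618-0.000000i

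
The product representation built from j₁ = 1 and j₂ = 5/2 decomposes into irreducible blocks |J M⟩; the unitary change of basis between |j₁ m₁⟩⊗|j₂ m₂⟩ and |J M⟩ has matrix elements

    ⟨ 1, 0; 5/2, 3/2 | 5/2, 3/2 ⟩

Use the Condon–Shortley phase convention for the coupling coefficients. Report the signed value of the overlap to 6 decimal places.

j₁+j₂−J=1  J+j₁−j₂=1  J−j₁+j₂=4  j₁+j₂+J+1=7
(j₁±m₁, j₂±m₂, J±M) = (1,1,4,1,4,1)
P² = 576/35
sum k=0..1:
  [0] +1/24 = 1/24
  [1] −1/6 = -1/6
S = -1/8
C² = P²·S² = 9/35 ; C = -0.507093

−√(9/35) ≈ -0.507093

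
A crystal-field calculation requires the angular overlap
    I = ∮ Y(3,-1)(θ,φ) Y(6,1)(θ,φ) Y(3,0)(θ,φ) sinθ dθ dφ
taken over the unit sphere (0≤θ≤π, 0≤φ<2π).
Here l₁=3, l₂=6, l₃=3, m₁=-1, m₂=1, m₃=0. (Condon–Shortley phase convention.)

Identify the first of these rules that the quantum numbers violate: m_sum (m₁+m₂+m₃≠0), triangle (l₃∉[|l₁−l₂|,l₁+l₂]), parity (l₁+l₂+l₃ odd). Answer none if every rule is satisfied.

none

azimuthal sum: -1 + 1 + 0 = 0  ✓
3 ≤ 3 ≤ 9 (triangle on l)  ✓
L = 3 + 6 + 3 = 12 (even)  ✓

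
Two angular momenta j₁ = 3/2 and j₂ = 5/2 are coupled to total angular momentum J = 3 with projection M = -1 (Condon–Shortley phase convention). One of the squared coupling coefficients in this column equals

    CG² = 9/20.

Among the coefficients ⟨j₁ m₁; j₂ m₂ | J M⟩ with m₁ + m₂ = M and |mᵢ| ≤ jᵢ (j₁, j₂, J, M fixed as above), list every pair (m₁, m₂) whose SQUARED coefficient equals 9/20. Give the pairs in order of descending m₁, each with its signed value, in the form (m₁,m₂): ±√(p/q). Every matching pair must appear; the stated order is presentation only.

(-3/2,1/2): −√(9/20)

Admissible pairs with m₁+m₂ = M = -1: (-3/2,1/2), (-1/2,-1/2), (1/2,-3/2), (3/2,-5/2)
  (m₁,m₂)=(3/2,-5/2): CG² = 1/8, CG = +√(1/8)
  (m₁,m₂)=(1/2,-3/2): CG² = 49/120, CG = +√(49/120)
  (m₁,m₂)=(-1/2,-1/2): CG² = 1/60, CG = −√(1/60)
  (m₁,m₂)=(-3/2,1/2): CG² = 9/20, CG = −√(9/20)   ← matches the target
Pairs with CG² = 9/20: (-3/2,1/2): −√(9/20)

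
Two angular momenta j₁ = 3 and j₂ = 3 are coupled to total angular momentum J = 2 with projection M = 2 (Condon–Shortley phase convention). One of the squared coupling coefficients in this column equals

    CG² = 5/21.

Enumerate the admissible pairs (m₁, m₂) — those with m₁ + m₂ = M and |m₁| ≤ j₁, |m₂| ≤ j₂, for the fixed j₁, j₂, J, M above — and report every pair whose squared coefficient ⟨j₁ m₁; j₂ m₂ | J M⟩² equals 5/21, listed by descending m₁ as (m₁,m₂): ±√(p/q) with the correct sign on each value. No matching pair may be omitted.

Admissible pairs with m₁+m₂ = M = 2: (-1,3), (0,2), (1,1), (2,0), (3,-1)
  (m₁,m₂)=(3,-1): CG² = 5/42, CG = +√(5/42)
  (m₁,m₂)=(2,0): CG² = 5/21, CG = −√(5/21)   ← matches the target
  (m₁,m₂)=(1,1): CG² = 2/7, CG = +√(2/7)
  (m₁,m₂)=(0,2): CG² = 5/21, CG = −√(5/21)   ← matches the target
  (m₁,m₂)=(-1,3): CG² = 5/42, CG = +√(5/42)
Pairs with CG² = 5/21: (2,0): −√(5/21); (0,2): −√(5/21)

(2,0): −√(5/21); (0,2): −√(5/21)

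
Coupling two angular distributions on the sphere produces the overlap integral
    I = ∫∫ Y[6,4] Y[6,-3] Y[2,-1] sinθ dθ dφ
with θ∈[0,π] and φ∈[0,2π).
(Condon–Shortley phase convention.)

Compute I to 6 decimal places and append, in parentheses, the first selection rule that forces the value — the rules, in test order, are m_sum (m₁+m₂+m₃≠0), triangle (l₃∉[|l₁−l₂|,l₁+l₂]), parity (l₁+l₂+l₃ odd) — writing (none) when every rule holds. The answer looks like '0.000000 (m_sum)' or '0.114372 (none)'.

0.179515 (none)

Checks pass: Σm=0; 14 even; l₃=2∈[0,12].
(2·6+1)(2·6+1)(2·2+1) = 845
Δ: 10! 2! 2! / 15! → 1/90090
sum: t=4:+1/69120 t=5:−1/14400 t=6:+1/69120 = -7/172800
3j²(6 6 2; 0 0 0) = Δ·Π!·Σ² = 14/715  (sign -1)
sum: t=1:−1/725760 t=2:+1/161280 = 1/207360
3j²(6 6 2; 4 -3 -1) = Δ·Π!·Σ² = 7/286  (sign -1)
combine: 4πI² = 845·14/715·7/286 = 49/121
take √, sign +1: I = 0.17951487
No selection rule forces the value: the integral is nonzero (none).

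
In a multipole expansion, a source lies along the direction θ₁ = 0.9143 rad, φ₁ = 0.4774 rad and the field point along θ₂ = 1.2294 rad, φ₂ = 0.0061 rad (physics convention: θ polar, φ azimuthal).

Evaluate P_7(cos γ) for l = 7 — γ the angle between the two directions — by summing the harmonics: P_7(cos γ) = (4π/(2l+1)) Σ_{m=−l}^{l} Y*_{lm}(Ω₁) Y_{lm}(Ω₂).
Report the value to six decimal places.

-0.411441

Addition theorem: P_7(cos γ) = (4π/15) Σ_m Y*_{lm}(Ω₁) Y_{lm}(Ω₂), m = −7…7:
  term(m=-7) = -0.03188 - 0.00506j   from Y*(Ω₁)=-0.09590 - 0.01946j, Y(Ω₂)=0.32953 - 0.01408j
  term(m=-6) = -0.11767 + 0.03819j   from Y*(Ω₁)=-0.27136 + 0.07721j, Y(Ω₂)=0.43820 - 0.01605j
  term(m=-5) = -0.03877 + 0.03874j   from Y*(Ω₁)=-0.32039 + 0.30124j, Y(Ω₂)=0.12457 - 0.00380j
  term(m=-4) = 0.03003 - 0.09236j   from Y*(Ω₁)=-0.10801 + 0.30651j, Y(Ω₂)=-0.29875 + 0.00729j
  term(m=-3) = 0.00360 + 0.02278j   from Y*(Ω₁)=-0.01323 - 0.09487j, Y(Ω₂)=-0.24075 + 0.00441j
  term(m=-2) = -0.04487 - 0.06177j   from Y*(Ω₁)=-0.21232 - 0.29994j, Y(Ω₂)=0.20773 - 0.00253j
  term(m=-1) = -0.01501 - 0.00765j   from Y*(Ω₁)=-0.05503 - 0.02847j, Y(Ω₂)=0.27187 - 0.00166j
  term(m=+0) = -0.06203 + 0.00000j   from Y*(Ω₁)=0.34811 + 0.00000j, Y(Ω₂)=-0.17818 + 0.00000j
  term(m=+1) = -0.01501 + 0.00765j   from Y*(Ω₁)=0.05503 - 0.02847j, Y(Ω₂)=-0.27187 - 0.00166j
  term(m=+2) = -0.04487 + 0.06177j   from Y*(Ω₁)=-0.21232 + 0.29994j, Y(Ω₂)=0.20773 + 0.00253j
  term(m=+3) = 0.00360 - 0.02278j   from Y*(Ω₁)=0.01323 - 0.09487j, Y(Ω₂)=0.24075 + 0.00441j
  term(m=+4) = 0.03003 + 0.09236j   from Y*(Ω₁)=-0.10801 - 0.30651j, Y(Ω₂)=-0.29875 - 0.00729j
  term(m=+5) = -0.03877 - 0.03874j   from Y*(Ω₁)=0.32039 + 0.30124j, Y(Ω₂)=-0.12457 - 0.00380j
  term(m=+6) = -0.11767 - 0.03819j   from Y*(Ω₁)=-0.27136 - 0.07721j, Y(Ω₂)=0.43820 + 0.01605j
  term(m=+7) = -0.03188 + 0.00506j   from Y*(Ω₁)=0.09590 - 0.01946j, Y(Ω₂)=-0.32953 - 0.01408j
Total Σ_m = -0.49112 - 0.00000j. Multiply by 0.837758: -0.41144 - 0.00000j. P_7(cos γ) = -0.411441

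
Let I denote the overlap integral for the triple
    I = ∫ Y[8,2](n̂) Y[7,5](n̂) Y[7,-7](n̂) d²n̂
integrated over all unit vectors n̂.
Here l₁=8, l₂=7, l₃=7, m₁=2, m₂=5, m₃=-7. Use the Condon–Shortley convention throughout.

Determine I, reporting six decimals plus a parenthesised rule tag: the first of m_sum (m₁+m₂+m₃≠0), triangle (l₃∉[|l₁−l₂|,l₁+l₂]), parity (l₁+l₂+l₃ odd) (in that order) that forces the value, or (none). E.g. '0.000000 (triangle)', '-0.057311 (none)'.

-0.101951 (none)

Rules hold: Σm=0, L=22 even, 1≤7≤15.
N = 17·15·15 = 3825
Δ = 8!·8!·6!/23! = 1/22086194130
Racah Σ t=1..7: t=1:−1/18289152000 t=2:+1/248832000 t=3:−1/24883200 t=4:+1/11943936 t=5:−1/24883200 t=6:+1/248832000 t=7:−1/18289152000 = 11/975421440
⇒ 3j(8 7 7; 0 0 0)² = 1750/289731, sgn -1
Racah Σ t=6..6: t=6:+1/41803776000 = 1/41803776000
⇒ 3j(8 7 7; 2 5 -7)² = 42/7429, sgn +1
4πI² = N·(3j₀)²·(3jₘ)² = 5512500/42204149
I = -1·√(0.130615/4π) = -0.10195107
No selection rule forces the value: the integral is nonzero (none).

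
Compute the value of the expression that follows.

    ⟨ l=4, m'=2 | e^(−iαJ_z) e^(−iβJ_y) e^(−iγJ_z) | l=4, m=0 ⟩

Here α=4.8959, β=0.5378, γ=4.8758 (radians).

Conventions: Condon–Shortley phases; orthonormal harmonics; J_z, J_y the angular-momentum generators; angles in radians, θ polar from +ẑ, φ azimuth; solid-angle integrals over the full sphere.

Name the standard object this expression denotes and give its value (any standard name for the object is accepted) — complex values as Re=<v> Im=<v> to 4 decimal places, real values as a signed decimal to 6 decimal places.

Wigner D-matrix element, Re=-0.4031 Im=0.1550

This is a Wigner D-matrix element — the rotation-matrix element ⟨l m'| R(α,β,γ) |l m⟩ in the angular-momentum basis.
D^4_{2,0}(4.8959,0.5378,4.8758) = e^{-i·2·4.8959}·d^4_{2,0}(0.5378)·e^{-i·0·4.8758}. Compute d first:
With c≡cos(β/2)=0.964064 and s≡sin(β/2)=0.265671, N=[720·2·24·24]^{1/2}=910.735966
Admissible k: 0..2 (factorial args all ≥0)
  k=0: (−1)^2·910.7360/(96)·0.9641^6·0.2657^2 = +0.537582
  k=1: (−1)^3·910.7360/(36)·0.9641^4·0.2657^4 = -0.108866
  k=2: (−1)^4·910.7360/(96)·0.9641^2·0.2657^6 = +0.003100
d^4_{2,0}(0.5378) = +0.537582 -0.108866 +0.003100 = +0.431816
Phases: e^{-i·(2)·4.8959}=-0.933400+0.358837i, e^{-i·(0)·4.8758}=+1.000000+0.000000i ⇒ D=-0.403057+0.154952i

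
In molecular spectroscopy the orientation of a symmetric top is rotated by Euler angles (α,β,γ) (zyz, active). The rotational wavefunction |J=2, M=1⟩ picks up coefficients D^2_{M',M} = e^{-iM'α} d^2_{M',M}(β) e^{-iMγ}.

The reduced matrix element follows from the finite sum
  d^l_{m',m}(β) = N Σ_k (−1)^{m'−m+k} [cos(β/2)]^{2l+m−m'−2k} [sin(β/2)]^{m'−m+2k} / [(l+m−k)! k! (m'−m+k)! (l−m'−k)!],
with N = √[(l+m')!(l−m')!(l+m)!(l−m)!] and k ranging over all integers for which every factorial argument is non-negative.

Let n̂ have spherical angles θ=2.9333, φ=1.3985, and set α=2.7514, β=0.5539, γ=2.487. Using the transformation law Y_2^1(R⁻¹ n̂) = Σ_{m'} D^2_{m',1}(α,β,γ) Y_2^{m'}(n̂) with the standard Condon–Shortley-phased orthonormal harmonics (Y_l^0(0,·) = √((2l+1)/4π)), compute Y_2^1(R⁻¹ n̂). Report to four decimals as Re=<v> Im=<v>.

Need the full column D^2_{m',1} for m'=−2..2 at α=2.7514, β=0.5539, γ=2.4870.
cos(β/2)=0.961894, sin(β/2)=0.273423
d^2_{-2,1}: single k=3 term ⇒ +0.039324;  D = -0.039014+0.004934i
d^2_{-1,1}: k∈[2..3] ⇒ +0.207513 -0.005589 = +0.201924;  D = +0.194907+0.052769i
d^2_{0,1}: k∈[1..2] ⇒ +0.596063 -0.048162 = +0.547901;  D = -0.434648-0.333582i
d^2_{1,1}: k∈[0..1] ⇒ +0.856069 -0.207513 = +0.648555;  D = +0.325632+0.560881i
d^2_{2,1}: single k=0 term ⇒ -0.486684;  D = +0.065898+0.482202i
Y_2^{m'}(θ=2.9333,φ=1.3985) and Σ D·Y over m':
  (-0.0390+0.0049i)·(-0.0155-0.0056i)  (+0.1949+0.0528i)·(-0.0268+0.1540i)  (-0.4346-0.3336i)·(+0.5903+0.0000i)  (+0.3256+0.5609i)·(+0.0268+0.1540i)  (+0.0659+0.4822i)·(-0.0155+0.0056i)
Y_2^1(R⁻¹ n̂) = -0.350655-0.110136i

Re=-0.3507 Im=-0.1101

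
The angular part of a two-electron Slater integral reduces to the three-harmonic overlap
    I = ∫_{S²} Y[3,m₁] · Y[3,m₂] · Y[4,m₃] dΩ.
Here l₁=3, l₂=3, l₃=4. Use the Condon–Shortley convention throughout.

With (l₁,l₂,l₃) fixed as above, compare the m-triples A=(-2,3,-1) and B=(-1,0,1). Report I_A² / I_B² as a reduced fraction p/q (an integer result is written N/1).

2/1

Shared (l₁,l₂,l₃)=(3,3,4): N and (l;000)² cancel in I_A²/I_B².
A: Δ = 2!·4!·4!/11! = 1/34650; Racah Σ t=2..2: t=2:+1/288 = 1/288; ⇒ 3j(3 3 4; -2 3 -1)² = 5/231, sgn -1
B: Δ = 2!·4!·4!/11! = 1/34650; Racah Σ t=0..2: t=0:+1/288 t=1:−1/24 t=2:+1/48 = -5/288; ⇒ 3j(3 3 4; -1 0 1)² = 5/462, sgn +1
I_A²/I_B² = (5/231)/(5/462) = 2/1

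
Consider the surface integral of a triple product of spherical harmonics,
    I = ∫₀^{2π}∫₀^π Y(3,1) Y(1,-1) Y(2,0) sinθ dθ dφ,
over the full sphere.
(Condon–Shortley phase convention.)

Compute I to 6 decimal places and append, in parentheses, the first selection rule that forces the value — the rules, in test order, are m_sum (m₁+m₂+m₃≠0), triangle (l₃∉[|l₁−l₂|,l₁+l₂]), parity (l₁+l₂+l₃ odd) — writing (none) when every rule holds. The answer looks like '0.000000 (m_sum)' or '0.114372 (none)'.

-0.202301 (none)

Checks pass: Σm=0; 6 even; l₃=2∈[2,4].
(2·3+1)(2·1+1)(2·2+1) = 105
Δ: 2! 4! 0! / 7! → 1/105
sum: t=1:−1/4 = -1/4
3j²(3 1 2; 0 0 0) = Δ·Π!·Σ² = 3/35  (sign -1)
sum: t=0:+1/8 = 1/8
3j²(3 1 2; 1 -1 0) = Δ·Π!·Σ² = 2/35  (sign +1)
combine: 4πI² = 105·3/35·2/35 = 18/35
take √, sign -1: I = -0.20230066
No selection rule forces the value: the integral is nonzero (none).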